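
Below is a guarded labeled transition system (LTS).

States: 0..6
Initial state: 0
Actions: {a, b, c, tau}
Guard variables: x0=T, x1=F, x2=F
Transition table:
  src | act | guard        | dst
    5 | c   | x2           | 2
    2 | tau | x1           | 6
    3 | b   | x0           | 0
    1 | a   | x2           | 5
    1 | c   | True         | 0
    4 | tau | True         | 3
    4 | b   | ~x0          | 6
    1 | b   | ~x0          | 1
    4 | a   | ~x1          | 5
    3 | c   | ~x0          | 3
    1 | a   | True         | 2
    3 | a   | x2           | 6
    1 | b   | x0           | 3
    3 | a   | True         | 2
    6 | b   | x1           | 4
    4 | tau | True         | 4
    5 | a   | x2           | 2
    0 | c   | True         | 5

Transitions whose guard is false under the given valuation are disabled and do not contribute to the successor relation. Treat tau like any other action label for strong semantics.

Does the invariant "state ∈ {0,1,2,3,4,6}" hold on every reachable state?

Safe = {0,1,2,3,4,6}
Reach set: {0,5}
  0: safe
  5: ✗ unsafe
witness against invariant: c → 5

Answer: INVARIANT VIOLATED at state 5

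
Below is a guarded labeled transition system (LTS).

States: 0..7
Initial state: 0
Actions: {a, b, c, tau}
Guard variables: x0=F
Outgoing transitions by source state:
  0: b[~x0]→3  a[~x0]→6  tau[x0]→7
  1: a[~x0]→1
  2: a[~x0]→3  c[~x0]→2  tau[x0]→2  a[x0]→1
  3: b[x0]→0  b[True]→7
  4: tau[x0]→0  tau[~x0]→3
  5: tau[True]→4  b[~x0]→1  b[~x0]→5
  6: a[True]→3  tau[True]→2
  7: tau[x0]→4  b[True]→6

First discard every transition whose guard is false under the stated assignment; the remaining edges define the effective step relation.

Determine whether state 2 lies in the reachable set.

13 transition(s) survive guard evaluation.
Layer 0: {0}
Layer 1: {3,6}  total {0,3,6}
Layer 2: {2,7}  total {0,2,3,6,7}
Reachable = {0,2,3,6,7}
trace reaching 2: a·tau

Answer: REACHABLE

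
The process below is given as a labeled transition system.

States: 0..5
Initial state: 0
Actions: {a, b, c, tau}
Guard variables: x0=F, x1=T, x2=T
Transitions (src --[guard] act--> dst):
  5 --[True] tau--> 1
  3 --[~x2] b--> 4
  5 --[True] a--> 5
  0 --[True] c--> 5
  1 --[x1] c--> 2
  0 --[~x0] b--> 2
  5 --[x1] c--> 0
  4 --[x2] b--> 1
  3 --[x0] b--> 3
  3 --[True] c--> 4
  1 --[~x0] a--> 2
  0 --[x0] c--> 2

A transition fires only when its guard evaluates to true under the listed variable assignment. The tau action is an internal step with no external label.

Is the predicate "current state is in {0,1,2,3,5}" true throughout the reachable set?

Answer: INVARIANT HOLDS

Working:
Allowed set {0,1,2,3,5}
Reach set: {0,1,2,5}
  0: safe
  1: safe
  2: safe
  5: safe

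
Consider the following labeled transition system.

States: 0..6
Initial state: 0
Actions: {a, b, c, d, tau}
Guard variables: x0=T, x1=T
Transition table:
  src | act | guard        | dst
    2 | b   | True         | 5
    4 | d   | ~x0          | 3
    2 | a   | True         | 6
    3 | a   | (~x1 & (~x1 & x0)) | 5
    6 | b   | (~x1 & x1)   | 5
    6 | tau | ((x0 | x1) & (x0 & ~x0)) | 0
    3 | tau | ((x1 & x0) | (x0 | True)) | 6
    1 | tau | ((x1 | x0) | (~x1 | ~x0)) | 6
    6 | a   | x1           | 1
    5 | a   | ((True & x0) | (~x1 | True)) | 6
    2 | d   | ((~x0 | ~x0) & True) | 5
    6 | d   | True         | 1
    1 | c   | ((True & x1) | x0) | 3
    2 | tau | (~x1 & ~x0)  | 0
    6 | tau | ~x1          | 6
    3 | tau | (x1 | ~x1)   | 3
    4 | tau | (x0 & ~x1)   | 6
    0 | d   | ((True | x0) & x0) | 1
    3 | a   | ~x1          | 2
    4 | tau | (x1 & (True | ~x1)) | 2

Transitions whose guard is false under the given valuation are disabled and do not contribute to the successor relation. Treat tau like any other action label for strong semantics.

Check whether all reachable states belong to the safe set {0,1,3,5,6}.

Safe = {0,1,3,5,6}
Reachable = {0,1,3,6}
  0: safe
  1: safe
  3: safe
  6: safe

Answer: INVARIANT HOLDS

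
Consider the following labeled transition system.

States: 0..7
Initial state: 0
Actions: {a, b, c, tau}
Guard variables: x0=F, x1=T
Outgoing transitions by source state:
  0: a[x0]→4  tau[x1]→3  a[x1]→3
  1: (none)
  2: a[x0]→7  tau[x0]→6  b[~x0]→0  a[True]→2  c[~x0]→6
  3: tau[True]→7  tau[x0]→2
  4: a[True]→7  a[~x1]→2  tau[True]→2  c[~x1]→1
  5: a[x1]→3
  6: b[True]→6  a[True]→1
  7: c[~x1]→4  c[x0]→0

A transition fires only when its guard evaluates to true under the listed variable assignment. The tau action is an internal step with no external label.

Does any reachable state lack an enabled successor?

Answer: DEADLOCK at state 7

Analysis:
Reachable = {0,3,7}
  0: a→3  tau→3  [2 out]
  3: tau→7  [1 out]
  7: ∅  [STUCK]
trace reaching 7: tau·tau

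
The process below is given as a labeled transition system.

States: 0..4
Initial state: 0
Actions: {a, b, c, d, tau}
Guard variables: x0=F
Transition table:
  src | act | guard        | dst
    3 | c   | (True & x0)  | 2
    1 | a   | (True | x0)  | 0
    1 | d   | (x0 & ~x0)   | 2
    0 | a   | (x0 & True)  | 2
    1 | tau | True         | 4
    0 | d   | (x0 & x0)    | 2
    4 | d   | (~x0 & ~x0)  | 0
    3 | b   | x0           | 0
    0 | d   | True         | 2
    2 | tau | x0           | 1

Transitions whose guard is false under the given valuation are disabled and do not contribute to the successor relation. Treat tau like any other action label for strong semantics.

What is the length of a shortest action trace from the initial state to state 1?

Layered search for 1:
  L0 = {0}
  L1 = {2}
1 never appears.

Answer: UNREACHABLE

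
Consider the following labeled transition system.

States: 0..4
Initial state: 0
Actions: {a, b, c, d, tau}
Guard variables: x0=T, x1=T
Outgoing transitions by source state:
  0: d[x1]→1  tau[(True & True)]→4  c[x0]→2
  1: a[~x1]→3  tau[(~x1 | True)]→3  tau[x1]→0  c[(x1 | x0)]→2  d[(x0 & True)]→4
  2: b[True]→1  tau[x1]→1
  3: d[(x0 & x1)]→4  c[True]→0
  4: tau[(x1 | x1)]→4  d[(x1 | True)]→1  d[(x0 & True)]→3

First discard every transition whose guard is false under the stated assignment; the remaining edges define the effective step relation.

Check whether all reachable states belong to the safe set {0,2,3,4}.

Allowed set {0,2,3,4}
R = {0,1,2,3,4}
  0: safe
  1: VIOLATES
  2: safe
  3: safe
  4: safe
witness against invariant: d → 1

Answer: INVARIANT VIOLATED at state 1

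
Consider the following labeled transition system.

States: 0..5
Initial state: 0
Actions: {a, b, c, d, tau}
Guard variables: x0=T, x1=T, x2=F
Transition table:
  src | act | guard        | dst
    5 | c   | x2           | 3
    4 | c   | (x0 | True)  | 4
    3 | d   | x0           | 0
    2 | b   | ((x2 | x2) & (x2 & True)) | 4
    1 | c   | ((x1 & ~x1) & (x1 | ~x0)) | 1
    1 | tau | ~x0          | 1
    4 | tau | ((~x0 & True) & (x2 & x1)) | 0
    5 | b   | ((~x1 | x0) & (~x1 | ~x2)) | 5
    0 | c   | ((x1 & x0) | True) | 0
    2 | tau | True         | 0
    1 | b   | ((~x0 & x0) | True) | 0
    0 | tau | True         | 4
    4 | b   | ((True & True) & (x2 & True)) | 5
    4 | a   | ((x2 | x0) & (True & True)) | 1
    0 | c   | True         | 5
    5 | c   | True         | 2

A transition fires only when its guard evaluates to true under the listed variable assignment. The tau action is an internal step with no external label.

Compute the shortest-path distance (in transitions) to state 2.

Layered search for 2:
  depth 0: {0}
  depth 1: {4,5}
  depth 2: {1,2}
depth(2)=2, e.g. c·c

Answer: 2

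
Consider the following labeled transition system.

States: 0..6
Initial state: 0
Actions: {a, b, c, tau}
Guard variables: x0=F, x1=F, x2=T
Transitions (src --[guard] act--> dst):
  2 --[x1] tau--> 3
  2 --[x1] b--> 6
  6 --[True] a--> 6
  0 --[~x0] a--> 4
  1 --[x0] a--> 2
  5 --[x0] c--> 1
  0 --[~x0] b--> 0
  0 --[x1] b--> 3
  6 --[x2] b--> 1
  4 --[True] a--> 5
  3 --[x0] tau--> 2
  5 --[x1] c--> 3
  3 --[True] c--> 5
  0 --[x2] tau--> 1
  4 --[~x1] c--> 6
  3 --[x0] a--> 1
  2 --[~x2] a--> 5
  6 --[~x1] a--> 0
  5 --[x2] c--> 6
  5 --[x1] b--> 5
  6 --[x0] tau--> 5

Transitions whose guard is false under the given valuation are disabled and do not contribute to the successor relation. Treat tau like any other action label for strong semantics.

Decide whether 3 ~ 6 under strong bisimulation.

Answer: NOT BISIMILAR

Trace:
Compute ~ classes (split until stable):
  round 0: {{0,1,2,3,4,5,6}}
  round 1: {{0},{1,2},{3,5},{4},{6}}
  round 2: {{0},{1,2},{3},{4},{5},{6}}
Fixed point at round 3; 6 class(es).
[3]={3}  [6]={6}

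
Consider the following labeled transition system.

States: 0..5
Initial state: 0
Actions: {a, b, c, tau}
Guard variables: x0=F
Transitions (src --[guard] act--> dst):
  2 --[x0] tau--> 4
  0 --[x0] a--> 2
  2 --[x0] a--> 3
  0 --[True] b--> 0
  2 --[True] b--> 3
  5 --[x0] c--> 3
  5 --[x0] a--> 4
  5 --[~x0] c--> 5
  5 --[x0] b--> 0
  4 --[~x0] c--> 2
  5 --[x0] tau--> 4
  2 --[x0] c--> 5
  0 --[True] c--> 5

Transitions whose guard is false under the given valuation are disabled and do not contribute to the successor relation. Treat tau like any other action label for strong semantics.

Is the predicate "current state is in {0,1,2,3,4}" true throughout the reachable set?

Answer: INVARIANT VIOLATED at state 5

Working:
Allowed set {0,1,2,3,4}
Reachable = {0,5}
  0: safe
  5: VIOLATES
counterexample path to 5: c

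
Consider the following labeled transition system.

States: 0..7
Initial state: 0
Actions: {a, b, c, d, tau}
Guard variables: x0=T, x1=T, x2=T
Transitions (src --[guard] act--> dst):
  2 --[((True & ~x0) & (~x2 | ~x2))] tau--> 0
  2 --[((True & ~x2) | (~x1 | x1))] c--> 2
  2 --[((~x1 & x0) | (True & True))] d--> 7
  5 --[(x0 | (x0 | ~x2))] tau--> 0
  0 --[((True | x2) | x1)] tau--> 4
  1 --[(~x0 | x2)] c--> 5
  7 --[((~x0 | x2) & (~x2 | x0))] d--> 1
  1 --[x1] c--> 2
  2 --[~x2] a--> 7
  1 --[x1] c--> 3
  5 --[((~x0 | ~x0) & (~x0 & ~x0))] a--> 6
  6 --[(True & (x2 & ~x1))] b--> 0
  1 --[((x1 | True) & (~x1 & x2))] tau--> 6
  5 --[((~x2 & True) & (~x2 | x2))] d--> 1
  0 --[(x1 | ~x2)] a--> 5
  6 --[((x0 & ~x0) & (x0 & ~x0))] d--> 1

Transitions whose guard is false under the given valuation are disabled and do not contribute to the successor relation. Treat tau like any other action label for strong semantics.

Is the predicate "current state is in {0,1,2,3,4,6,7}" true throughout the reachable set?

Safe = {0,1,2,3,4,6,7}
R = {0,4,5}
  0: safe
  4: safe
  5: outside
witness against invariant: a → 5

Answer: INVARIANT VIOLATED at state 5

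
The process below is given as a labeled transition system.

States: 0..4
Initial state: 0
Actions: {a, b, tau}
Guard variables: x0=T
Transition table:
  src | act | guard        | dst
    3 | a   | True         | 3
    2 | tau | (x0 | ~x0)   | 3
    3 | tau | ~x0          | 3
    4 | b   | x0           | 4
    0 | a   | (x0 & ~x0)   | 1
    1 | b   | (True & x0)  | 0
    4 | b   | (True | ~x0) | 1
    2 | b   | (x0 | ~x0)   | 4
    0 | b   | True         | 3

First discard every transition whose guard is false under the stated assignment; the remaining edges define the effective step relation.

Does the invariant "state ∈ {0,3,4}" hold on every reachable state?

Allowed set {0,3,4}
R = {0,3}
  0: safe
  3: safe

Answer: INVARIANT HOLDS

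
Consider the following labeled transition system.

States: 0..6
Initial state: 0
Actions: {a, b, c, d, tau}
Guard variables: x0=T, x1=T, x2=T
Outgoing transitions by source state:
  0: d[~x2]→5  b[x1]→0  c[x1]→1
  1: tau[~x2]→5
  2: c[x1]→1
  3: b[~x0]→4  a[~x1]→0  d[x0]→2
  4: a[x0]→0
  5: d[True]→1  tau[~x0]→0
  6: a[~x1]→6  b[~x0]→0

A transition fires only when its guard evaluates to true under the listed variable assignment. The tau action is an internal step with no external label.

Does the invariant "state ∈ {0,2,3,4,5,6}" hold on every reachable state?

Inv-set: {0,2,3,4,5,6}
R = {0,1}
  0: safe
  1: ✗ unsafe
counterexample path to 1: c

Answer: INVARIANT VIOLATED at state 1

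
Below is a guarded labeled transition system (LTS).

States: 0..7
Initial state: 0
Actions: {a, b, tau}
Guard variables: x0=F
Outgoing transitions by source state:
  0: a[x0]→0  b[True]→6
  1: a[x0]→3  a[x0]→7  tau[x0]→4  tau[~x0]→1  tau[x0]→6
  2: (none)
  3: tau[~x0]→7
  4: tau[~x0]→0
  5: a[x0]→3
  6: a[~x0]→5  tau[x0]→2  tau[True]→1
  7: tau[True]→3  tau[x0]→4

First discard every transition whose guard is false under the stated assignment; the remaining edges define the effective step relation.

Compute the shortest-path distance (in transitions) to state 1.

BFS to 1:
  Layer 0: {0}
  Layer 1: {6}
  Layer 2: {1,5}
1 enters at depth 2; path b·tau

Answer: 2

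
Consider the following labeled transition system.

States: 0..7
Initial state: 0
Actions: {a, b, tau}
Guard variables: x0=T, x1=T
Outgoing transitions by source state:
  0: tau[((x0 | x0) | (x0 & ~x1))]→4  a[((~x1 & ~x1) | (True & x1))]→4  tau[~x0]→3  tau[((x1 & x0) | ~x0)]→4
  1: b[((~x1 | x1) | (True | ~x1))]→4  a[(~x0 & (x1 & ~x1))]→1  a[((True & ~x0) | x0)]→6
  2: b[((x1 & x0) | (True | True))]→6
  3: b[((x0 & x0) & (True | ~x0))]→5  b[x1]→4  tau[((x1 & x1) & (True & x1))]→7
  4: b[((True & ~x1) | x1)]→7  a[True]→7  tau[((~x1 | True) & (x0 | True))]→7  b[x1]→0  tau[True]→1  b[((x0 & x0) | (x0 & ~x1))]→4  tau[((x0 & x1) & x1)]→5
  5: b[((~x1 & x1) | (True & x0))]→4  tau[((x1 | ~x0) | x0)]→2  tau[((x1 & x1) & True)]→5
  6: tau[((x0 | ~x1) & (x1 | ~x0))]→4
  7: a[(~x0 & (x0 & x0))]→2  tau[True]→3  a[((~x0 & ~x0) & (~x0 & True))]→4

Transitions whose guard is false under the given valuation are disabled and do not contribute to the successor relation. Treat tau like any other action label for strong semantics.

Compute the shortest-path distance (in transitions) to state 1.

Answer: 2

Working:
Layered search for 1:
  L0 = {0}
  L1 = {4}
  L2 = {1,5,7}
depth(1)=2, e.g. a·tau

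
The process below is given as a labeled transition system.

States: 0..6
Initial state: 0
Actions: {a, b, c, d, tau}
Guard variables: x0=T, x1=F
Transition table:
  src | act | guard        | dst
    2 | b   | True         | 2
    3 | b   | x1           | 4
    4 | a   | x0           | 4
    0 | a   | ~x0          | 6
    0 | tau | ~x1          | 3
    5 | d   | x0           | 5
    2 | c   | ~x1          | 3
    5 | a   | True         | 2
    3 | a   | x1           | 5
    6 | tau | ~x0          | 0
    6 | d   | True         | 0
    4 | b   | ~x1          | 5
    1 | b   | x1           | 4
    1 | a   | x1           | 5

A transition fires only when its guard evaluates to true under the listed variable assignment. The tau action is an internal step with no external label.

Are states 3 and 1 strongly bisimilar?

Compute ~ classes (split until stable):
  P[0] = {{0,1,2,3,4,5,6}}
  P[1] = {{0},{1,3},{2},{4},{5},{6}}
6 equivalence class(es) (converged in 2)
[3]={1,3}  [1]={1,3}

Answer: BISIMILAR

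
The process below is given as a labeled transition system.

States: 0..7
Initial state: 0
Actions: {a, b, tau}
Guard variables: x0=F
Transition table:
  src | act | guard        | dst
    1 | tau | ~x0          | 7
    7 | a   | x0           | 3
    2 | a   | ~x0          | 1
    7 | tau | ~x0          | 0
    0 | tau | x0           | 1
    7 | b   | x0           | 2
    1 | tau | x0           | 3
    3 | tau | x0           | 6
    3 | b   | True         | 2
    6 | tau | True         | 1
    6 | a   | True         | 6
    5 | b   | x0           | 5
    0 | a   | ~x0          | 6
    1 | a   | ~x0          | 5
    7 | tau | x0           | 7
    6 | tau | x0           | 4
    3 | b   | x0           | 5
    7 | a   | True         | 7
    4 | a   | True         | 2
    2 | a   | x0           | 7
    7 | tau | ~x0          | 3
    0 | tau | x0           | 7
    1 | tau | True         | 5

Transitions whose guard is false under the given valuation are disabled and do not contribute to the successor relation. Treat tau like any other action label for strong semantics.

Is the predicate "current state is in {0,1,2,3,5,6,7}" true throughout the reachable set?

Answer: INVARIANT HOLDS

Analysis:
Allowed set {0,1,2,3,5,6,7}
Reachable = {0,1,2,3,5,6,7}
  0: safe
  1: safe
  2: safe
  3: safe
  5: safe
  6: safe
  7: safe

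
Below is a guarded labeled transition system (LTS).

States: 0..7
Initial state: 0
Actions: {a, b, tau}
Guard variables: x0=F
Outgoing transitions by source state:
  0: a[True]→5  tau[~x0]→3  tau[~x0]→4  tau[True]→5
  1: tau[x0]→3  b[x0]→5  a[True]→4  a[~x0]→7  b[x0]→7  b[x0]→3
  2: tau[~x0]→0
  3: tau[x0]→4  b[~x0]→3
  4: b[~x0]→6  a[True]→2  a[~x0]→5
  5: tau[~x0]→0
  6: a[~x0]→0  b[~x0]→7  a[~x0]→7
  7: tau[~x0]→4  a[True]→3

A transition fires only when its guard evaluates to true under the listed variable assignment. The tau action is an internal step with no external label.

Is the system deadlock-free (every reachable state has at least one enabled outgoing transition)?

Reachable = {0,2,3,4,5,6,7}
  0: a→5  tau→3  tau→4  tau→5  [deg 4]
  2: tau→0  [deg 1]
  3: b→3  [deg 1]
  4: a→2  a→5  b→6  [deg 3]
  5: tau→0  [deg 1]
  6: a→0  a→7  b→7  [deg 3]
  7: a→3  tau→4  [deg 2]

Answer: DEADLOCK-FREE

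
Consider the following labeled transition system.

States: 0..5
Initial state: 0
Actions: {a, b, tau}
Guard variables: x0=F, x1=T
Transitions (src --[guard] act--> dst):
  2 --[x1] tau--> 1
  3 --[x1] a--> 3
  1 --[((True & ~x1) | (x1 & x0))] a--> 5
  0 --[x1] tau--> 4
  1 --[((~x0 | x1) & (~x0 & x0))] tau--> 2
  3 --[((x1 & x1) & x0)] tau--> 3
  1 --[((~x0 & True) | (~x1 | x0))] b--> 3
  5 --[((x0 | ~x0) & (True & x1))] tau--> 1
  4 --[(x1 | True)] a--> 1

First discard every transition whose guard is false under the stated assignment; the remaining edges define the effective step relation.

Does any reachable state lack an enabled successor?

Reach set: {0,1,3,4}
  0: tau→4  [1 out]
  1: b→3  [1 out]
  3: a→3  [1 out]
  4: a→1  [1 out]

Answer: DEADLOCK-FREE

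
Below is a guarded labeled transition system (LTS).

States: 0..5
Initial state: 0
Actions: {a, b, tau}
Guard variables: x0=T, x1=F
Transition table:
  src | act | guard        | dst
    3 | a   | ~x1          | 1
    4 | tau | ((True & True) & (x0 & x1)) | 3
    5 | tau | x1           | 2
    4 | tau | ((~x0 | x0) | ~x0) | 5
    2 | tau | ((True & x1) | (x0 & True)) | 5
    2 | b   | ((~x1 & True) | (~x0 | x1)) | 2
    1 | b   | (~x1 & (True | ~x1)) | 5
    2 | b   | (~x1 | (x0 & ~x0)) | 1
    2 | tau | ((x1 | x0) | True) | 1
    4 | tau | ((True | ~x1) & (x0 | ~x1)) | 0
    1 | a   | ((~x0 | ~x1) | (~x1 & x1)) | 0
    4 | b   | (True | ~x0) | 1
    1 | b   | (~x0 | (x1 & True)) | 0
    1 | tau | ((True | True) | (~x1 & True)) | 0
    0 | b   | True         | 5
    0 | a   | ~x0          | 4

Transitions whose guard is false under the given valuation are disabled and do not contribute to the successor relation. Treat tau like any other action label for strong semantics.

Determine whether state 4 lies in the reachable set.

Guard filter leaves 12 enabled edge(s).
L0 = {0}
L1 = {5}  total {0,5}
Reachable = {0,5}

Answer: UNREACHABLE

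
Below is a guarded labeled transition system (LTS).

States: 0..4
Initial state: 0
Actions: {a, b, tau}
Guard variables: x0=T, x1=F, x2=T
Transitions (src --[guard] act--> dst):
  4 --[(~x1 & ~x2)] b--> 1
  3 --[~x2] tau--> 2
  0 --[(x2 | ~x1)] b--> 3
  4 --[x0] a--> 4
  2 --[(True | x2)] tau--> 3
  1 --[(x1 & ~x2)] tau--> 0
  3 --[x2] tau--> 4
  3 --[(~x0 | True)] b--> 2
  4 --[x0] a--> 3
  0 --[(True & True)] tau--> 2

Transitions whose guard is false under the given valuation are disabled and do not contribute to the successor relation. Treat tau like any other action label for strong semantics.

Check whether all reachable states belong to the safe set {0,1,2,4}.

Inv-set: {0,1,2,4}
Reachable = {0,2,3,4}
  0: safe
  2: safe
  3: outside
  4: safe
reach 3 via b — violates

Answer: INVARIANT VIOLATED at state 3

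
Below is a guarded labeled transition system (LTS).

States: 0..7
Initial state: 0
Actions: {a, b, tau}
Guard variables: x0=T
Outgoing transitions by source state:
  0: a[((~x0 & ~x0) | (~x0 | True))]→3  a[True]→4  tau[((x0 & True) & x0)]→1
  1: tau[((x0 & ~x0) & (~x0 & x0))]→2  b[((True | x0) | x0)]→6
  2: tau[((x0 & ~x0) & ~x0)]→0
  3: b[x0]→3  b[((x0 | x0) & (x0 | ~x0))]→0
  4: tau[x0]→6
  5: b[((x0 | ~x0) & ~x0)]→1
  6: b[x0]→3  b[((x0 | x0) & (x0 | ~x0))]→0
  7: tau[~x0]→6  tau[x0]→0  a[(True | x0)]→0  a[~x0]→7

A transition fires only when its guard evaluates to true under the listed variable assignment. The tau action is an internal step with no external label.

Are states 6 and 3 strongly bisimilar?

Answer: BISIMILAR

Analysis:
Refine partition for ~:
  round 0: {{0,1,2,3,4,5,6,7}}
  round 1: {{0,7},{1,3,6},{2,5},{4}}
  round 2: {{0},{1},{2,5},{3,6},{4},{7}}
6 equivalence class(es) (converged in 3)
6∈{3,6}, 3∈{3,6}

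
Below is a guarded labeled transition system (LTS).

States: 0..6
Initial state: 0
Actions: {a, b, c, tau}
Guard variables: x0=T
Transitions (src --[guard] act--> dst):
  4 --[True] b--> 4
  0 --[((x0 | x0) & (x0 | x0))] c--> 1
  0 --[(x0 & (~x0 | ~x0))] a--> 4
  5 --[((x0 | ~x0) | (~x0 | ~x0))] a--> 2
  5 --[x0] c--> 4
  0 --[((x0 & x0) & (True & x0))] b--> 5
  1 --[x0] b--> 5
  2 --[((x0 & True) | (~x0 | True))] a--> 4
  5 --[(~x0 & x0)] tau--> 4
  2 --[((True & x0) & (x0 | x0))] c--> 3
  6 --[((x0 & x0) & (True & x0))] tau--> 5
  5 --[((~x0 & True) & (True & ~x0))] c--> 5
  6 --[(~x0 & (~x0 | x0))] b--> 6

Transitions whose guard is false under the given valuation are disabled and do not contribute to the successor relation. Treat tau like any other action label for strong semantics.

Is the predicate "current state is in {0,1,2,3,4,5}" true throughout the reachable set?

Answer: INVARIANT HOLDS

Trace:
Allowed set {0,1,2,3,4,5}
Reachable = {0,1,2,3,4,5}
  0: ok
  1: ok
  2: ok
  3: ok
  4: ok
  5: ok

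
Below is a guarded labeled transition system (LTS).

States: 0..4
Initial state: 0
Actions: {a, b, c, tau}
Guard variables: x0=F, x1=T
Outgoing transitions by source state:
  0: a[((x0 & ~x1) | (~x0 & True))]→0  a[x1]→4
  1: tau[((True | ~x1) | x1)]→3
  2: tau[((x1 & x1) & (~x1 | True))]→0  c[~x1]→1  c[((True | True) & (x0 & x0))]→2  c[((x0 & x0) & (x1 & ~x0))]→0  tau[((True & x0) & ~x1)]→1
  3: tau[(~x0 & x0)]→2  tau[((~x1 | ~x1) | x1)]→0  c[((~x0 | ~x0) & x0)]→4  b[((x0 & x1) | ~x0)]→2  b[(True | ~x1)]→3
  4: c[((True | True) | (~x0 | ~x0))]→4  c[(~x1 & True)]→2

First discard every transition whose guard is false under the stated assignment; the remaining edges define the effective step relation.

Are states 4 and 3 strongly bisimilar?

Answer: NOT BISIMILAR

Working:
Bisimulation quotient by refinement:
  P[0] = {{0,1,2,3,4}}
  P[1] = {{0},{1,2},{3},{4}}
  P[2] = {{0},{1},{2},{3},{4}}
Fixed point at round 3; 5 class(es).
[4]={4}  [3]={3}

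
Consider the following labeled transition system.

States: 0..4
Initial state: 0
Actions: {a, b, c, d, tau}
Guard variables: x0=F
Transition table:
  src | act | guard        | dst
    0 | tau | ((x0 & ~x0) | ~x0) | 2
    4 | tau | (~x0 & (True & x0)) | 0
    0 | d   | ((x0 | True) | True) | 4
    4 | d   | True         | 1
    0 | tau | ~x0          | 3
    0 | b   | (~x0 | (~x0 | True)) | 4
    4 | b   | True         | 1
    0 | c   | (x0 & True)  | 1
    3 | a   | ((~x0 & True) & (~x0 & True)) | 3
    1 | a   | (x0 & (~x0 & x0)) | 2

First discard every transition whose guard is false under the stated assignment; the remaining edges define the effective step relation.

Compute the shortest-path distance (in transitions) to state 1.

Answer: 2

Analysis:
BFS to 1:
  L0 = {0}
  L1 = {2,3,4}
  L2 = {1}
depth(1)=2, e.g. b·b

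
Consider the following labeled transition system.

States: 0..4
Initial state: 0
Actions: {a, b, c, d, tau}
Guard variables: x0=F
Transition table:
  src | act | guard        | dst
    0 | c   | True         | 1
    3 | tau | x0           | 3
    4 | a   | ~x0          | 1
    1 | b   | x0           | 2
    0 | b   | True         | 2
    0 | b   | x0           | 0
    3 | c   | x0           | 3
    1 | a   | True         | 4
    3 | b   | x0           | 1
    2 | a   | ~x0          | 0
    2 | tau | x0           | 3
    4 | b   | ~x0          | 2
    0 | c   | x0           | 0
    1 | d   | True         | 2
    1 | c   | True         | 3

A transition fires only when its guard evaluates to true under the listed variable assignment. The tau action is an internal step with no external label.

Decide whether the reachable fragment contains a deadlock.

Answer: DEADLOCK at state 3

Trace:
Reach set: {0,1,2,3,4}
  0: b→2  c→1  [2 out]
  1: a→4  c→3  d→2  [3 out]
  2: a→0  [1 out]
  3: ∅  [deadlock]
  4: a→1  b→2  [2 out]
Path to 3: c·c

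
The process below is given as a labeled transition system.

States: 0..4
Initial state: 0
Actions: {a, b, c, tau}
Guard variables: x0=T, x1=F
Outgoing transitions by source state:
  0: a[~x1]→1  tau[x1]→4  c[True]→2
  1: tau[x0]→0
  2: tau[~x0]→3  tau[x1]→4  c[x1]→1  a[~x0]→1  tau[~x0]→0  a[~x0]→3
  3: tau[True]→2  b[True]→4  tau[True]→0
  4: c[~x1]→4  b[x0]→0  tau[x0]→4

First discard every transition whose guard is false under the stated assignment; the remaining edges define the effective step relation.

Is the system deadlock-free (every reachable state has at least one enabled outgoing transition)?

Reach set: {0,1,2}
  0: a→1  c→2  [2 exit(s)]
  1: tau→0  [1 exit(s)]
  2: ∅  [no exit]
witness 2: c

Answer: DEADLOCK at state 2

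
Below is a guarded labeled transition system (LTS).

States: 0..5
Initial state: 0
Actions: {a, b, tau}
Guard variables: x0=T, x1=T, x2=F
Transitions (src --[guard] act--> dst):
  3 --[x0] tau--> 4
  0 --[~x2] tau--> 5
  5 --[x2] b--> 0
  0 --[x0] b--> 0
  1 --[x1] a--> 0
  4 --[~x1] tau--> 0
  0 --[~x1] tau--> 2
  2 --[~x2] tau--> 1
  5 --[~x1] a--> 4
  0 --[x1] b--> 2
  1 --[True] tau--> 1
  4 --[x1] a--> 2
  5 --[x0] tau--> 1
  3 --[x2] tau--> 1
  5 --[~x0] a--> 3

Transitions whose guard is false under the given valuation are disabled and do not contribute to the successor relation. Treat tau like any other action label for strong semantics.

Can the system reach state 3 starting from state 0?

Answer: UNREACHABLE

Working:
After dropping false guards: 9 live edges.
Layer 0: {0}
Layer 1: {2,5}  cumulative {0,2,5}
Layer 2: {1}  cumulative {0,1,2,5}
R = {0,1,2,5}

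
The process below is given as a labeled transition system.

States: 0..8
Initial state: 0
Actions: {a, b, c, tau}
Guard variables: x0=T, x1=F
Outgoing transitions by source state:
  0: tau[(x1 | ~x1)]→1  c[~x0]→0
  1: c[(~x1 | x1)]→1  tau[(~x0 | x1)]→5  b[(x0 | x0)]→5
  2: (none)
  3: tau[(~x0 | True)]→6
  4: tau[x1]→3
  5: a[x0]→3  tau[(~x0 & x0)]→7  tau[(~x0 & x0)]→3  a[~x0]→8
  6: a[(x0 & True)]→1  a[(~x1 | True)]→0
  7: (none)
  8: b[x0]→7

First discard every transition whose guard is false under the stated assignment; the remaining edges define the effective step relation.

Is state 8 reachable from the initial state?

Answer: UNREACHABLE

Trace:
Guard filter leaves 8 enabled edge(s).
Layer 0: {0}
Layer 1: {1}  now seen {0,1}
Layer 2: {5}  now seen {0,1,5}
Layer 3: {3}  now seen {0,1,3,5}
Layer 4: {6}  now seen {0,1,3,5,6}
Reach set: {0,1,3,5,6}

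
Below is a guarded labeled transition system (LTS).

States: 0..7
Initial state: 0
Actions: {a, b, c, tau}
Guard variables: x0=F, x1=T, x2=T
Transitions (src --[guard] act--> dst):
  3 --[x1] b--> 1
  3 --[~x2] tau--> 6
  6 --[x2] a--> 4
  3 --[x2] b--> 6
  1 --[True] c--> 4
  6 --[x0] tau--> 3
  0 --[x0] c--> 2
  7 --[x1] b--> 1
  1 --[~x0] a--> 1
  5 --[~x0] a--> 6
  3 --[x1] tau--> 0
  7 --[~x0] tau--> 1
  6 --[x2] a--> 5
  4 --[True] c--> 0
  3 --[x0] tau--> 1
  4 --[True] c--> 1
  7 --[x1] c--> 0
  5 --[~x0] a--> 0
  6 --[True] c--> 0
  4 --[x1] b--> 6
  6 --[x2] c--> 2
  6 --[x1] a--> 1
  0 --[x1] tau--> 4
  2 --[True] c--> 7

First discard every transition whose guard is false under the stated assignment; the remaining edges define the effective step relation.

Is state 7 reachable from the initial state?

Answer: REACHABLE

Trace:
Guard filter leaves 20 enabled edge(s).
L0 = {0}
L1 = {4}  cumulative {0,4}
L2 = {1,6}  cumulative {0,1,4,6}
L3 = {2,5}  cumulative {0,1,2,4,5,6}
L4 = {7}  cumulative {0,1,2,4,5,6,7}
Reach set: {0,1,2,4,5,6,7}
Path to 7: tau·b·c·c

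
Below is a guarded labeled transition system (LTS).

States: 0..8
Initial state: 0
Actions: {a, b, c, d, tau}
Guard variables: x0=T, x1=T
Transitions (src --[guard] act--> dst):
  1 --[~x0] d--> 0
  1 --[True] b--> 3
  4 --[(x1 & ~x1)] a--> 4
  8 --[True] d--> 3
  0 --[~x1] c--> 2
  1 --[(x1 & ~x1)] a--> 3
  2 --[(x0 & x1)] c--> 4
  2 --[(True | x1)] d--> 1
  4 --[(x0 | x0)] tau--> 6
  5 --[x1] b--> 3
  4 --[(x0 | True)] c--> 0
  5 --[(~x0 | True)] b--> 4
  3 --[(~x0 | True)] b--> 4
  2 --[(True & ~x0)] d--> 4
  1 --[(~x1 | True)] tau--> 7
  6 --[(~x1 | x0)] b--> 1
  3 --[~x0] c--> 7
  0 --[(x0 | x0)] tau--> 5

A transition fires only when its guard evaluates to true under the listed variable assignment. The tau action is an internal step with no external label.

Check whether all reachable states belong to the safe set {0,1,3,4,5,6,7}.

Answer: INVARIANT HOLDS

Analysis:
Safe = {0,1,3,4,5,6,7}
R = {0,1,3,4,5,6,7}
  0: safe
  1: safe
  3: safe
  4: safe
  5: safe
  6: safe
  7: safe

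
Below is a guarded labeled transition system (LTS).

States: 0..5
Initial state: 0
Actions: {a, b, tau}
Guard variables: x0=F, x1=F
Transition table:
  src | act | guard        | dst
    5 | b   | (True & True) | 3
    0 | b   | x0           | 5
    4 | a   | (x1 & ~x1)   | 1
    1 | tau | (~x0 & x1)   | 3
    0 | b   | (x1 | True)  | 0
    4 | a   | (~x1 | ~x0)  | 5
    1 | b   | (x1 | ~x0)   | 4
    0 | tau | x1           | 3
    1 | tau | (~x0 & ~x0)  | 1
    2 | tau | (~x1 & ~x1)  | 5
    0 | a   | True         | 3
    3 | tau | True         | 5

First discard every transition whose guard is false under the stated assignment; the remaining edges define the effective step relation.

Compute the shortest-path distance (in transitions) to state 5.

Breadth-first toward 5:
  depth 0: {0}
  depth 1: {3}
  depth 2: {5}
depth(5)=2, e.g. a·tau

Answer: 2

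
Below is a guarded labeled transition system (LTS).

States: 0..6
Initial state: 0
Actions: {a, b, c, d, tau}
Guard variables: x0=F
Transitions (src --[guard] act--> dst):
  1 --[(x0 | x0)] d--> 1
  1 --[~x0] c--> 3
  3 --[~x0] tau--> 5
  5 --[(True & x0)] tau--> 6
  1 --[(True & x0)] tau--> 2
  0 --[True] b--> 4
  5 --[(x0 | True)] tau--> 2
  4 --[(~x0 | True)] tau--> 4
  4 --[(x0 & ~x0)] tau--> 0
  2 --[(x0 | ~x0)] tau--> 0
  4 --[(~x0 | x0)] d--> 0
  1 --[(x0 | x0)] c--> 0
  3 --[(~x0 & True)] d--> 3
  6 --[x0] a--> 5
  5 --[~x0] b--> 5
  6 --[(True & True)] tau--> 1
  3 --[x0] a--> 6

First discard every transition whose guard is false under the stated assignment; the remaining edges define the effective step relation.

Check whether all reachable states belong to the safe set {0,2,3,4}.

Answer: INVARIANT HOLDS

Working:
Allowed set {0,2,3,4}
Reachable = {0,4}
  0: ok
  4: ok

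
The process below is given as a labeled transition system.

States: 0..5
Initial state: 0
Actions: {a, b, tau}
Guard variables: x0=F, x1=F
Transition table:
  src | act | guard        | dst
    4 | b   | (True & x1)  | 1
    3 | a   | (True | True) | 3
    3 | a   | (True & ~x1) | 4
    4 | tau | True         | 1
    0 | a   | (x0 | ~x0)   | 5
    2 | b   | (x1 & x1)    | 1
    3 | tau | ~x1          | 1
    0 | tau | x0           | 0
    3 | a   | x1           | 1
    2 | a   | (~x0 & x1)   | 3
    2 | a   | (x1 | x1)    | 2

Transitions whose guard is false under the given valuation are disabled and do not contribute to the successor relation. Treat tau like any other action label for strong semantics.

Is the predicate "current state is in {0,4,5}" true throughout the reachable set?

Allowed set {0,4,5}
Reachable = {0,5}
  0: safe
  5: safe

Answer: INVARIANT HOLDS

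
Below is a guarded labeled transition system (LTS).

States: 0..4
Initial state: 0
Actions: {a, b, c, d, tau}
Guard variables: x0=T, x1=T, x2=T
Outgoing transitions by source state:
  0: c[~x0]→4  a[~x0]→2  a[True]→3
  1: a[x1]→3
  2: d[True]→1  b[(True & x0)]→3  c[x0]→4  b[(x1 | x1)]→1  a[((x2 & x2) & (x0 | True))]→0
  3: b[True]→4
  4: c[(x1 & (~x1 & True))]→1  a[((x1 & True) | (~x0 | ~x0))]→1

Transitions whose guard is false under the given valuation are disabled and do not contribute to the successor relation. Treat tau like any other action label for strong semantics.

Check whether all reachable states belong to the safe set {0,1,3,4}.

Inv-set: {0,1,3,4}
Reachable = {0,1,3,4}
  0: ✓
  1: ✓
  3: ✓
  4: ✓

Answer: INVARIANT HOLDS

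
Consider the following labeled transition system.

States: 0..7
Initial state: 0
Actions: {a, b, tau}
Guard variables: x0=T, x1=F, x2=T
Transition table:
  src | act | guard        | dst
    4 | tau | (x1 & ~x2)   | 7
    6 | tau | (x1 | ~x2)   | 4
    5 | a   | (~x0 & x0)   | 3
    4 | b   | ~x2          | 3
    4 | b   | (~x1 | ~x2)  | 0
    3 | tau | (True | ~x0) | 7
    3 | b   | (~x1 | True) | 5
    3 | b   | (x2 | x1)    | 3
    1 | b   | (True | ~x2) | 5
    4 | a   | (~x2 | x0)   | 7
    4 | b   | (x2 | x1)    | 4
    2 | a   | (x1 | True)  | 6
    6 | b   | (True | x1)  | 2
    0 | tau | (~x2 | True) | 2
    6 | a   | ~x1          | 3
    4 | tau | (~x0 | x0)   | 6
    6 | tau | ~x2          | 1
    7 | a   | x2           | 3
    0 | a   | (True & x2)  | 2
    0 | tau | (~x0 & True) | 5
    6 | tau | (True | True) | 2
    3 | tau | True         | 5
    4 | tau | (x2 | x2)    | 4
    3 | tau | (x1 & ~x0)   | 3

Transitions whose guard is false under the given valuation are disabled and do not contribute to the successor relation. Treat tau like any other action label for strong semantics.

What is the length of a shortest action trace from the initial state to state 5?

Answer: 4

Trace:
BFS to 5:
  Layer 0: {0}
  Layer 1: {2}
  Layer 2: {6}
  Layer 3: {3}
  Layer 4: {5,7}
5 enters at depth 4; path a·a·a·b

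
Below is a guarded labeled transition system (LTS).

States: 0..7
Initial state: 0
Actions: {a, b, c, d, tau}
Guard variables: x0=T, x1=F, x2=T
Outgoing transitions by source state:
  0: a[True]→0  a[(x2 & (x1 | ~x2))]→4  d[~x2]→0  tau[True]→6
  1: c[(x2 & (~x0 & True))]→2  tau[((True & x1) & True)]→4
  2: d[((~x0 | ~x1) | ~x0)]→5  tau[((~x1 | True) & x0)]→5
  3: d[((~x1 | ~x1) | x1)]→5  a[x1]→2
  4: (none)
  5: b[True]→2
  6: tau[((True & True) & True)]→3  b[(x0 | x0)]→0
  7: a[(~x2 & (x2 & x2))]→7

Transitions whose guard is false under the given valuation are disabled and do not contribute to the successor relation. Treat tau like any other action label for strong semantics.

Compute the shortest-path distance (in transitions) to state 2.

Answer: 4

Trace:
BFS to 2:
  Layer 0: {0}
  Layer 1: {6}
  Layer 2: {3}
  Layer 3: {5}
  Layer 4: {2}
first hit 2 at d=4 via tau·tau·d·b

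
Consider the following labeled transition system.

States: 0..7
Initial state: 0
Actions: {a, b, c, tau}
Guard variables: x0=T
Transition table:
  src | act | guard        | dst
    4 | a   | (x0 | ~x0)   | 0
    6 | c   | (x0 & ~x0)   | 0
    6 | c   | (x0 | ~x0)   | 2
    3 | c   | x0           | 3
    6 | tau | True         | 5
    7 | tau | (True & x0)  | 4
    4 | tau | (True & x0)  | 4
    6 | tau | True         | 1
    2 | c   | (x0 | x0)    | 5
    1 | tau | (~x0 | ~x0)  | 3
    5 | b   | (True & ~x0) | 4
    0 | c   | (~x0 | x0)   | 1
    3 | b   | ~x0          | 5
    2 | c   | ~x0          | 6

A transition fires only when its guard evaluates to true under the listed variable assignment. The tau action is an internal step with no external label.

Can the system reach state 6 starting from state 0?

Answer: UNREACHABLE

Trace:
Guard filter leaves 9 enabled edge(s).
depth 0: {0}
depth 1: {1}  now seen {0,1}
R = {0,1}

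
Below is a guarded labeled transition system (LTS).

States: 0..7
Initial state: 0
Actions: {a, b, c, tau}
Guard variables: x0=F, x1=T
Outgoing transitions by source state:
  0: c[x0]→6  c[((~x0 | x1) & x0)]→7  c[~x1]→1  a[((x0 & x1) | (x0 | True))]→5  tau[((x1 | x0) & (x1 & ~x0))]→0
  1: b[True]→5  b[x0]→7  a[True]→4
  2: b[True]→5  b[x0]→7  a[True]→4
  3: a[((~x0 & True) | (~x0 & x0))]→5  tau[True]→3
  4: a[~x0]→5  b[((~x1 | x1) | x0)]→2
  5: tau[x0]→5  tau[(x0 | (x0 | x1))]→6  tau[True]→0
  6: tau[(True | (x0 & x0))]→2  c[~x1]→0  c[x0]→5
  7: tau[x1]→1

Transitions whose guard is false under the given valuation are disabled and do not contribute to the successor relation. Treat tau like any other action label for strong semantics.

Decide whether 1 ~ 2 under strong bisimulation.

Answer: BISIMILAR

Trace:
Compute ~ classes (split until stable):
  round 0: {{0,1,2,3,4,5,6,7}}
  round 1: {{0,3},{1,2,4},{5,6,7}}
  round 2: {{0,3},{1,2},{4},{5},{6,7}}
Fixed point at round 3; 5 class(es).
1∈{1,2}, 2∈{1,2}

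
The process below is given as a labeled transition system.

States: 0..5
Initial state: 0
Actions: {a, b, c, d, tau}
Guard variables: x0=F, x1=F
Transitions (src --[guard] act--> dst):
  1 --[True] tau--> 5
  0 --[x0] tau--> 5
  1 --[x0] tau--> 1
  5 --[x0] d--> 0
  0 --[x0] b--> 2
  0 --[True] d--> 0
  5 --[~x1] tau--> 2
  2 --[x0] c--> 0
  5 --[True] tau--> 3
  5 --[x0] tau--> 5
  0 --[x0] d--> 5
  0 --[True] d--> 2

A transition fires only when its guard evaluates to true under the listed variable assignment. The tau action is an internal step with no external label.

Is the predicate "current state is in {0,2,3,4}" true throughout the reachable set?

Safe = {0,2,3,4}
Reach set: {0,2}
  0: ✓
  2: ✓

Answer: INVARIANT HOLDS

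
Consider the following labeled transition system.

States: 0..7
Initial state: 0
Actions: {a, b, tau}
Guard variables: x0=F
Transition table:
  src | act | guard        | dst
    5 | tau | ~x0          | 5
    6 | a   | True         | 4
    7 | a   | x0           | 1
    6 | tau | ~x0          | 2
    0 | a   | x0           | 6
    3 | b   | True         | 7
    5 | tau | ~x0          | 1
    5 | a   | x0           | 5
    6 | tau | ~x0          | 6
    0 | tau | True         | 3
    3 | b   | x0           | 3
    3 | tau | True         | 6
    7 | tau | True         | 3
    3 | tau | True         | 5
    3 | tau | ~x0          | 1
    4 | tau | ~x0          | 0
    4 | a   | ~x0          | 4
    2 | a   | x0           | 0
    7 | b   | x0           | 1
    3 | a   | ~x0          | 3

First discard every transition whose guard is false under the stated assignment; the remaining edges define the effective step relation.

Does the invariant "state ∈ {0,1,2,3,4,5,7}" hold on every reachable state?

Answer: INVARIANT VIOLATED at state 6

Working:
Allowed set {0,1,2,3,4,5,7}
R = {0,1,2,3,4,5,6,7}
  0: ✓
  1: ✓
  2: ✓
  3: ✓
  4: ✓
  5: ✓
  6: ✗ unsafe
  7: ✓
counterexample path to 6: tau·tau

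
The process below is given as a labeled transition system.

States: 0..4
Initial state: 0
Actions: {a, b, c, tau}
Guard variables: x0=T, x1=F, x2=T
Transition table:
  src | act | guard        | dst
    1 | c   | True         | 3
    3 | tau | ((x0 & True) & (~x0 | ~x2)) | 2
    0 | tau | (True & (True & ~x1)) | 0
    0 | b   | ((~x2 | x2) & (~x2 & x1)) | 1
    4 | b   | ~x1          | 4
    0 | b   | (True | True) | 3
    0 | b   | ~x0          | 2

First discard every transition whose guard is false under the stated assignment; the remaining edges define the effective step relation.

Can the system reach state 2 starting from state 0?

Answer: UNREACHABLE

Trace:
4 transition(s) survive guard evaluation.
L0 = {0}
L1 = {3}  now seen {0,3}
Reachable = {0,3}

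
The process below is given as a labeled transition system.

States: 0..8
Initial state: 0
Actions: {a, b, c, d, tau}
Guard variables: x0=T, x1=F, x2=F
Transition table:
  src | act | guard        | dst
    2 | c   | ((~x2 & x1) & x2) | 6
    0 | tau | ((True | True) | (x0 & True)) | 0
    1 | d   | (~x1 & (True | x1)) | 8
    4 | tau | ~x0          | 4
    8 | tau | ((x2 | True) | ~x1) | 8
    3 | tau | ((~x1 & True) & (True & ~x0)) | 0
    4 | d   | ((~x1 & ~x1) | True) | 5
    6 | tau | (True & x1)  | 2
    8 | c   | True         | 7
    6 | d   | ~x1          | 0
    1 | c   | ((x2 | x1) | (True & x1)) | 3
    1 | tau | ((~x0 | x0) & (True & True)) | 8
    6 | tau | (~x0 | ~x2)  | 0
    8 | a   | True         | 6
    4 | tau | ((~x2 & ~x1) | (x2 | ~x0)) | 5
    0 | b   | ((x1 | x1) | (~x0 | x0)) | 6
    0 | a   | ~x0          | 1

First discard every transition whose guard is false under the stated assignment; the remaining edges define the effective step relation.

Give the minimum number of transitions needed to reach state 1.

Answer: UNREACHABLE

Working:
BFS to 1:
  L0 = {0}
  L1 = {6}
1 never appears.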